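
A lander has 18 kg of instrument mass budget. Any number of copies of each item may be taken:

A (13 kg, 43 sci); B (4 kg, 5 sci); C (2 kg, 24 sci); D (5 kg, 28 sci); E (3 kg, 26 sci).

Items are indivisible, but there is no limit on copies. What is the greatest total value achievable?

216 sci

Best value-per-unit is C at 24/2, and filling with it alone uses mass 9×2=18. No mix of the others beats 9×24 = 216.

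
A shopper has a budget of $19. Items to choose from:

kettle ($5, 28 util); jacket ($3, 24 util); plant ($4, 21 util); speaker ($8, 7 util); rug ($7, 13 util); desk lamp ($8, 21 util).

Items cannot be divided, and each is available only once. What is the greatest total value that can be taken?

86 util

This is a 0/1 knapsack; check combinations near the capacity.
- kettle+jacket+plant+rug: cost 5+3+4+7=19, value 28+24+21+13=86
- kettle+jacket+plant: cost 5+3+4=12, value 28+24+21=73
- kettle+jacket+desk lamp: cost 5+3+8=16, value 28+24+21=73
Best: 86 util.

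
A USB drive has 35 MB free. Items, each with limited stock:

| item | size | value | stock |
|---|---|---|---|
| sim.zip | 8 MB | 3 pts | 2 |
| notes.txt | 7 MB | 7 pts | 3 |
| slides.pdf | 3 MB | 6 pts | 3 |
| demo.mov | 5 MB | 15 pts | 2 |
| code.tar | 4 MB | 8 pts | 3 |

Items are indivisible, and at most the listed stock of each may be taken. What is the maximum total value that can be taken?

Top feasible selections:
- 1×notes.txt + 2×slides.pdf + 2×demo.mov + 3×code.tar: size 35, value 73
- 3×slides.pdf + 2×demo.mov + 3×code.tar: size 31, value 72
- 1×notes.txt + 3×slides.pdf + 2×demo.mov + 2×code.tar: size 34, value 71
Best: 73 pts.

73 pts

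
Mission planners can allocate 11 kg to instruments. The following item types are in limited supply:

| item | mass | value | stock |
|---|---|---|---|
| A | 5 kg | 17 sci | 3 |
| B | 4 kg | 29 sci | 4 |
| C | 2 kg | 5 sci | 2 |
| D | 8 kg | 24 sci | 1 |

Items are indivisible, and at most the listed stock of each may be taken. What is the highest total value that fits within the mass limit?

Top feasible selections:
- 2×B + 1×C: mass 10, value 63
- 2×B: mass 8, value 58
- 1×A + 1×B + 1×C: mass 11, value 51
- 1×A + 1×B: mass 9, value 46
Best: 63 sci.

63 sci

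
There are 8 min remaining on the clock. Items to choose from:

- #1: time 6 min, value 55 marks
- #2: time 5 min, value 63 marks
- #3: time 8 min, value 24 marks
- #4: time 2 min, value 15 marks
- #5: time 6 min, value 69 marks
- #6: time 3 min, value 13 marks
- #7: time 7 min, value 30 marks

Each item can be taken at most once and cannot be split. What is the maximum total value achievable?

This is a 0/1 knapsack; check combinations near the capacity.
- #4+#5: time 2+6=8, value 15+69=84
- #2+#4: time 5+2=7, value 63+15=78
- #2+#6: time 5+3=8, value 63+13=76
- #1+#4: time 6+2=8, value 55+15=70
- #5: time 6, value 69
Best: 84 marks.

84 marks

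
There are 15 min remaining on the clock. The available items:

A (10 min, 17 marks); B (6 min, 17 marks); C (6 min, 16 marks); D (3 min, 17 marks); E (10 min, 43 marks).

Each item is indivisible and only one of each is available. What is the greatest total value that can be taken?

60 marks

Check high-value combinations within 15 min:
- D+E: time 3+10=13, value 17+43=60
- B+C+D: time 6+6+3=15, value 17+16+17=50
- E: time 10, value 43
Best: 60 marks.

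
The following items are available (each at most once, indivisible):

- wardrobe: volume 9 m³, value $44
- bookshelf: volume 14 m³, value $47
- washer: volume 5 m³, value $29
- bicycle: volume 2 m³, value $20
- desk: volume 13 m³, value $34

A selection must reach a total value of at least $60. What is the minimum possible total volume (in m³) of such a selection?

Subsets with value ≥ 60, sorted by total volume:
- wardrobe+bicycle: volume 11, value 64
- wardrobe+washer: volume 14, value 73
- wardrobe+washer+bicycle: volume 16, value 93
Minimum volume: 11 m³.

11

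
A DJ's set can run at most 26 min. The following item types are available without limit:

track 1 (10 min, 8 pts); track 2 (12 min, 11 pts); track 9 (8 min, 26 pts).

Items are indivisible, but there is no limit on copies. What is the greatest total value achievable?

Best value-per-unit is track 9 at 26/8, and filling with it alone uses duration 3×8=24. No mix of the others beats 3×26 = 78.

78 pts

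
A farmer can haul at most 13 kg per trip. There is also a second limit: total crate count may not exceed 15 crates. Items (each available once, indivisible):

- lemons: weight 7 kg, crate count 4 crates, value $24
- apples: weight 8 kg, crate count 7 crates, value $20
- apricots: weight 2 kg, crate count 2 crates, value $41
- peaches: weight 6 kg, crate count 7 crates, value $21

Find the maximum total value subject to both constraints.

$65

Feasible sets respecting both limits:
- lemons+apricots: weight 9, crate count 6, value 65
- apricots+peaches: weight 8, crate count 9, value 62
- apples+apricots: weight 10, crate count 9, value 61
Best: $65.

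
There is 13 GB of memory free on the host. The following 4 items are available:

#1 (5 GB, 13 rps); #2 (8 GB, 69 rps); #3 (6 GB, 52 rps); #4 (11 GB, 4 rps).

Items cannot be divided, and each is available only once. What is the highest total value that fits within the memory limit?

Check high-value combinations within 13 GB:
- #1+#2: memory 5+8=13, value 13+69=82
- #2: memory 8, value 69
- #1+#3: memory 5+6=11, value 13+52=65
- #3: memory 6, value 52
- #1: memory 5, value 13
Best: 82 rps.

82 rps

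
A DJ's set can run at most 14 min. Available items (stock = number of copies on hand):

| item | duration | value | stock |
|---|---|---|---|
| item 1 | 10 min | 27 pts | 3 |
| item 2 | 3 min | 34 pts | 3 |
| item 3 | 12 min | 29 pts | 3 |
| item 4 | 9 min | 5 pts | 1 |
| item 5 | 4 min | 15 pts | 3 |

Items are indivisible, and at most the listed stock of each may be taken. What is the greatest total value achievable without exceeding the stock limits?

Top feasible selections:
- 3×item 2 + 1×item 5: duration 13, value 117
- 3×item 2: duration 9, value 102
Best: 117 pts.

117 pts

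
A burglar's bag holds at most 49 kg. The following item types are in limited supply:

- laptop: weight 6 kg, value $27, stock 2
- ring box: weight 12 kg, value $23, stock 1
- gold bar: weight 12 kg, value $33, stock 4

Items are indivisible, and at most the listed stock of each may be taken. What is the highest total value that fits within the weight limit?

$153

Best selections within weight 49 and stock limits:
- 2×laptop + 3×gold bar: weight 48, value 153
- 2×laptop + 1×ring box + 2×gold bar: weight 48, value 143
- 4×gold bar: weight 48, value 132
- 1×laptop + 3×gold bar: weight 42, value 126
Best: $153.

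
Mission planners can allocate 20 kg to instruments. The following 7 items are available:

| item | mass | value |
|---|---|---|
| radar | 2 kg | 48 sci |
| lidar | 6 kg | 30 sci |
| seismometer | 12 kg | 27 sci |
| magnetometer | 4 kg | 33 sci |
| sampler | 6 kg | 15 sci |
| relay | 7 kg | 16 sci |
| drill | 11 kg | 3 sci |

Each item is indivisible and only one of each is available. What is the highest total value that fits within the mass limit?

127 sci

This is a 0/1 knapsack; check combinations near the capacity.
- radar+lidar+magnetometer+relay: mass 2+6+4+7=19, value 48+30+33+16=127
- radar+lidar+magnetometer+sampler: mass 2+6+4+6=18, value 48+30+33+15=126
- radar+magnetometer+sampler+relay: mass 2+4+6+7=19, value 48+33+15+16=112
- radar+lidar+magnetometer: mass 2+6+4=12, value 48+30+33=111
Best: 127 sci.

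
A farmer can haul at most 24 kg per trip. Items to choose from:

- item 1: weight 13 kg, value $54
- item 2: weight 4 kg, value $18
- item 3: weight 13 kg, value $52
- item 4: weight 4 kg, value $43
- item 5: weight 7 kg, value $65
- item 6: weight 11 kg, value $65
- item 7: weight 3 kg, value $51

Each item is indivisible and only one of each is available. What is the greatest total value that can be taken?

Check high-value combinations within 24 kg:
- item 5+item 6+item 7: weight 7+11+3=21, value 65+65+51=181
- item 2+item 4+item 5+item 7: weight 4+4+7+3=18, value 18+43+65+51=177
- item 2+item 4+item 6+item 7: weight 4+4+11+3=22, value 18+43+65+51=177
Best: $181.

$181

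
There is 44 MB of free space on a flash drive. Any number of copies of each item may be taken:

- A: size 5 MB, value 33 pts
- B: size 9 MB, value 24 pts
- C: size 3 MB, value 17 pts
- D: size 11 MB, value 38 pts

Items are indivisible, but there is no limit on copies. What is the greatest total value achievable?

282 pts

Best value-per-unit is A at 33/5; filling with it alone gives 8×33 = 264.
Optimal mix: 7×A + 3×C → size 44, value 282.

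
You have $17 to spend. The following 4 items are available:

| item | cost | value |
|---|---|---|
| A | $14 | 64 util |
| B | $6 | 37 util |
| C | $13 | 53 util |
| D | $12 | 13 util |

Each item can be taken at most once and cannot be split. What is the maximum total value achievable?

Check high-value combinations within $17:
- A: cost 14, value 64
- C: cost 13, value 53
- B: cost 6, value 37
Best: 64 util.

64 util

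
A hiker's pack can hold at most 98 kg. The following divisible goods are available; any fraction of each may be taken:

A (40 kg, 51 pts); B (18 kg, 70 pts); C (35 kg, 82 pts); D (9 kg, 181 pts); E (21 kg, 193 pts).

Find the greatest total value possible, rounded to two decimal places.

545.13

Take in order of value per unit:
- D (181/9 per unit): all 9 → value 181, running total 181.00
- E (193/21 per unit): all 21 → value 193, running total 374.00
- B (70/18 per unit): all 18 → value 70, running total 444.00
- C (82/35 per unit): all 35 → value 82, running total 526.00
- A (51/40 per unit): 15 of 40 → value 15×51/40 = 19.1250, running total 545.13
Total 545.13.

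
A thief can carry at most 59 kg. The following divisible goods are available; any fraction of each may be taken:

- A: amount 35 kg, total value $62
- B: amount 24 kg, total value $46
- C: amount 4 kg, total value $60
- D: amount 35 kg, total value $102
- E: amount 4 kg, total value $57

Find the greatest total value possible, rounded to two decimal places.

249.67

Take in order of value per unit:
- C (60/4 per unit): all 4 → value 60, running total 60.00
- E (57/4 per unit): all 4 → value 57, running total 117.00
- D (102/35 per unit): all 35 → value 102, running total 219.00
- B (46/24 per unit): 16 of 24 → value 16×46/24 = 30.6667, running total 249.67
Total 249.67.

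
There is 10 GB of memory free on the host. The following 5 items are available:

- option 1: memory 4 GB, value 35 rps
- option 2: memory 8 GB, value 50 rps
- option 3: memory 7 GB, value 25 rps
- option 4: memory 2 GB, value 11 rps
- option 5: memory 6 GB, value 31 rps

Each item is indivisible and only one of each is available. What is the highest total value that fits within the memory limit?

This is a 0/1 knapsack; check combinations near the capacity.
- option 1+option 5: memory 4+6=10, value 35+31=66
- option 2+option 4: memory 8+2=10, value 50+11=61
- option 2: memory 8, value 50
- option 1+option 4: memory 4+2=6, value 35+11=46
- option 4+option 5: memory 2+6=8, value 11+31=42
Best: 66 rps.

66 rps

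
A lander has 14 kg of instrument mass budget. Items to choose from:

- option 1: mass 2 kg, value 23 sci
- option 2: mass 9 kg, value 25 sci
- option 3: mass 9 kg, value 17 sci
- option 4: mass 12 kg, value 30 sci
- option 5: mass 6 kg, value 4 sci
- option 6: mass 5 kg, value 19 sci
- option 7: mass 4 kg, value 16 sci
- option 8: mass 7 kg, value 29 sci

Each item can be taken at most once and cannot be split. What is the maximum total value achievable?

Check high-value combinations within 14 kg:
- option 1+option 6+option 8: mass 2+5+7=14, value 23+19+29=71
- option 1+option 7+option 8: mass 2+4+7=13, value 23+16+29=68
- option 1+option 6+option 7: mass 2+5+4=11, value 23+19+16=58
- option 1+option 4: mass 2+12=14, value 23+30=53
- option 1+option 8: mass 2+7=9, value 23+29=52
Best: 71 sci.

71 sci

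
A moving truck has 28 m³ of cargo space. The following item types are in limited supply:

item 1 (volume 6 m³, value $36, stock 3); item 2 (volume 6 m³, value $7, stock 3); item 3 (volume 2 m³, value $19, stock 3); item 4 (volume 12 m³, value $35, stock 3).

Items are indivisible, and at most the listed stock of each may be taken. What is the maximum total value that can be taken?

$165

Top feasible selections:
- 3×item 1 + 3×item 3: volume 24, value 165
- 3×item 1 + 1×item 2 + 2×item 3: volume 28, value 153
- 3×item 1 + 2×item 3: volume 22, value 146
Best: $165.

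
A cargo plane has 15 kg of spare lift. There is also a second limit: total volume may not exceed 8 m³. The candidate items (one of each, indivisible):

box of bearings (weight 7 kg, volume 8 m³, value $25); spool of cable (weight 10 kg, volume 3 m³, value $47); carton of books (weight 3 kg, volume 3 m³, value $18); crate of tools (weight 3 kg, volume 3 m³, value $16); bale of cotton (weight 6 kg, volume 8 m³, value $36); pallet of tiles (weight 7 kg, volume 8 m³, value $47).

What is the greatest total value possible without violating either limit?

$65

Feasible sets respecting both limits:
- spool of cable+carton of books: weight 13, volume 6, value 65
- spool of cable+crate of tools: weight 13, volume 6, value 63
- spool of cable: weight 10, volume 3, value 47
Best: $65.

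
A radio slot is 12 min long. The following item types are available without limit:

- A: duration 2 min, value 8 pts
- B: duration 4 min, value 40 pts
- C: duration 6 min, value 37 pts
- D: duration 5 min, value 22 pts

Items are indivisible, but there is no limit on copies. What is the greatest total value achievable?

Best value-per-unit is B at 40/4, and filling with it alone uses duration 3×4=12. No mix of the others beats 3×40 = 120.

120 pts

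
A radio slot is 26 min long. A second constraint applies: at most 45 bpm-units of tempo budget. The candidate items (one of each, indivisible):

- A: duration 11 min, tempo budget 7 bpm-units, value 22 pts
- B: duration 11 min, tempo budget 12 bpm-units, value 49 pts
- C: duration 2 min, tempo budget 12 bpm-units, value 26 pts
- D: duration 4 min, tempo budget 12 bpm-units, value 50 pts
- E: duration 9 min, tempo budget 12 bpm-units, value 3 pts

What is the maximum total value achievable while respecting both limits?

Feasible sets respecting both limits:
- B+C+D: duration 17, tempo budget 36, value 125
- A+B+D: duration 26, tempo budget 31, value 121
- B+D+E: duration 24, tempo budget 36, value 102
Best: 125 pts.

125 pts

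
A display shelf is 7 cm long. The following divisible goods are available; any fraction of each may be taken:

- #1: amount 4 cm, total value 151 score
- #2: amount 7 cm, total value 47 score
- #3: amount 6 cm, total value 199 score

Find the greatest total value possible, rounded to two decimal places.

250.50

Take in order of value per unit:
- #1 (151/4 per unit): all 4 → value 151, running total 151.00
- #3 (199/6 per unit): 3 of 6 → value 3×199/6 = 99.5000, running total 250.50
Total 250.50.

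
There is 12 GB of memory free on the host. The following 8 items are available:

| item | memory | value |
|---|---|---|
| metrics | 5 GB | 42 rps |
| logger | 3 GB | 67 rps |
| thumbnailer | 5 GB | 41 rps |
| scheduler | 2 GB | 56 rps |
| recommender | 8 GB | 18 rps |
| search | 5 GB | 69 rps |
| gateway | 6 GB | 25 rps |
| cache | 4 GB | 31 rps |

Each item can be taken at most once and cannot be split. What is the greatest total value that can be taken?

This is a 0/1 knapsack; check combinations near the capacity.
- logger+scheduler+search: memory 3+2+5=10, value 67+56+69=192
- metrics+scheduler+search: memory 5+2+5=12, value 42+56+69=167
- logger+search+cache: memory 3+5+4=12, value 67+69+31=167
- thumbnailer+scheduler+search: memory 5+2+5=12, value 41+56+69=166
Best: 192 rps.

192 rps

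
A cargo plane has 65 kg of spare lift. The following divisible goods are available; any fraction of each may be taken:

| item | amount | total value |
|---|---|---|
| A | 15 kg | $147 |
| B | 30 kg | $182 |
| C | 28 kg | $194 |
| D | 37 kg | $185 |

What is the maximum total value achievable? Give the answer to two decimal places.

474.47

Take in order of value per unit:
- A (147/15 per unit): all 15 → value 147, running total 147.00
- C (194/28 per unit): all 28 → value 194, running total 341.00
- B (182/30 per unit): 22 of 30 → value 22×182/30 = 133.4667, running total 474.47
Total 474.47.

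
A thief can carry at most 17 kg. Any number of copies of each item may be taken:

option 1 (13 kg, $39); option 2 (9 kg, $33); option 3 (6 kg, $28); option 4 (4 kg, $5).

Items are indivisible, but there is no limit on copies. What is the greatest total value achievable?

Best value-per-unit is option 3 at 28/6; filling with it alone gives 2×28 = 56.
Optimal mix: 1×option 2 + 1×option 3 → weight 15, value 61.

$61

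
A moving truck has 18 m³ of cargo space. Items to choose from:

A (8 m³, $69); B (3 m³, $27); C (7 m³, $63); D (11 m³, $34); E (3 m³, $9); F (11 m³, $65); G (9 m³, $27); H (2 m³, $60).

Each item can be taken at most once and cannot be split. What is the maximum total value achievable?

This is a 0/1 knapsack; check combinations near the capacity.
- A+C+H: volume 8+7+2=17, value 69+63+60=192
- A+B+E+H: volume 8+3+3+2=16, value 69+27+9+60=165
- B+C+E+H: volume 3+7+3+2=15, value 27+63+9+60=159
- A+B+C: volume 8+3+7=18, value 69+27+63=159
- A+B+H: volume 8+3+2=13, value 69+27+60=156
Best: $192.

$192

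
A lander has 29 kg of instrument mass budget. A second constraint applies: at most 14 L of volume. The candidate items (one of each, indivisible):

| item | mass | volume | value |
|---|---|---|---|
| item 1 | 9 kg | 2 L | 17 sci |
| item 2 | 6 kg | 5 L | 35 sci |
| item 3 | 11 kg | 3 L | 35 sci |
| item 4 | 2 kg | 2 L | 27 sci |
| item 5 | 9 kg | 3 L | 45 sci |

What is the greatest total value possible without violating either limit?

Feasible sets respecting both limits:
- item 2+item 3+item 4+item 5: mass 28, volume 13, value 142
- item 1+item 2+item 4+item 5: mass 26, volume 12, value 124
- item 2+item 3+item 5: mass 26, volume 11, value 115
- item 1+item 2+item 3+item 4: mass 28, volume 12, value 114
Best: 142 sci.

142 sci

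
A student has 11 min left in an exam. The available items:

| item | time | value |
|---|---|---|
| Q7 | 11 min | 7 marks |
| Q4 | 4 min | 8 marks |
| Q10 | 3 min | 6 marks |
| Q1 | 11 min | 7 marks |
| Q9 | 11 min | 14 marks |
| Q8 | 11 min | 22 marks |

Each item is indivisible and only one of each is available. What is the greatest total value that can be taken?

Check high-value combinations within 11 min:
- Q8: time 11, value 22
- Q4+Q10: time 4+3=7, value 8+6=14
- Q9: time 11, value 14
- Q4: time 4, value 8
- Q7: time 11, value 7
Best: 22 marks.

22 marks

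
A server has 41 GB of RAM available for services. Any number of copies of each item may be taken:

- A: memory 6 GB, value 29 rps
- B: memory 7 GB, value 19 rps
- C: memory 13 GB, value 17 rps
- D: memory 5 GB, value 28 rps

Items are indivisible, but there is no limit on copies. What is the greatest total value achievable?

225 rps

Best value-per-unit is D at 28/5; filling with it alone gives 8×28 = 224.
Optimal mix: 1×A + 7×D → memory 41, value 225.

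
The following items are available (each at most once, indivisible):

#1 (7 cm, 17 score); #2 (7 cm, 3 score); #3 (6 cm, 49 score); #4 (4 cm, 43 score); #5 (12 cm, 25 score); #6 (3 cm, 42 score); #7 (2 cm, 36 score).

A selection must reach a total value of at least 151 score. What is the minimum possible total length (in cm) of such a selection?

15

Subsets with value ≥ 151, sorted by total length:
- #3+#4+#6+#7: length 15, value 170
- #1+#3+#4+#6: length 20, value 151
- #1+#3+#4+#6+#7: length 22, value 187
Minimum length: 15 cm.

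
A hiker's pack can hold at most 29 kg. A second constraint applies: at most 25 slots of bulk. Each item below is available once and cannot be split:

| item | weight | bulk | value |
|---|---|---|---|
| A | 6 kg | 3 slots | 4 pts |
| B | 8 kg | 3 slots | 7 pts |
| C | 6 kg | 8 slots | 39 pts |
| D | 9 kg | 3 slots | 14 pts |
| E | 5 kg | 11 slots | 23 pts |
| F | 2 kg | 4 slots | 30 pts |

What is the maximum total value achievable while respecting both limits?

Feasible sets respecting both limits:
- C+E+F: weight 13, bulk 23, value 92
- B+C+D+F: weight 25, bulk 18, value 90
- A+C+D+F: weight 23, bulk 18, value 87
Best: 92 pts.

92 pts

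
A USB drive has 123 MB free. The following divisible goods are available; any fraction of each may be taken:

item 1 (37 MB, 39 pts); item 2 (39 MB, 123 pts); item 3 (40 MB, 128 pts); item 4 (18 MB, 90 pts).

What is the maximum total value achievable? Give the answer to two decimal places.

368.41

Take in order of value per unit:
- item 4 (90/18 per unit): all 18 → value 90, running total 90.00
- item 3 (128/40 per unit): all 40 → value 128, running total 218.00
- item 2 (123/39 per unit): all 39 → value 123, running total 341.00
- item 1 (39/37 per unit): 26 of 37 → value 26×39/37 = 27.4054, running total 368.41
Total 368.41.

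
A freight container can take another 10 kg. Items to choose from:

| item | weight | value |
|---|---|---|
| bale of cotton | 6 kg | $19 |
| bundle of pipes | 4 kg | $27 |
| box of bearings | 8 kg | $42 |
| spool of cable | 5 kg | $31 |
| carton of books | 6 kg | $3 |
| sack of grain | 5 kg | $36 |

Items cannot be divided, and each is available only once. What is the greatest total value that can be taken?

$67

Check high-value combinations within 10 kg:
- spool of cable+sack of grain: weight 5+5=10, value 31+36=67
- bundle of pipes+sack of grain: weight 4+5=9, value 27+36=63
- bundle of pipes+spool of cable: weight 4+5=9, value 27+31=58
- bale of cotton+bundle of pipes: weight 6+4=10, value 19+27=46
Best: $67.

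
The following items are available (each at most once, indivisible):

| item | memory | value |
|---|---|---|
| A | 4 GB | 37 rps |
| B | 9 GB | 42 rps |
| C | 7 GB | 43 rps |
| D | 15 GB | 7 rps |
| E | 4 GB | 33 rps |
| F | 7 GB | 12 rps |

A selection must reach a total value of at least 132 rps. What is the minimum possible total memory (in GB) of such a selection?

Subsets with value ≥ 132, sorted by total memory:
- A+B+C+E: memory 24, value 155
- A+B+C+F: memory 27, value 134
- A+B+C+E+F: memory 31, value 167
Minimum memory: 24 GB.

24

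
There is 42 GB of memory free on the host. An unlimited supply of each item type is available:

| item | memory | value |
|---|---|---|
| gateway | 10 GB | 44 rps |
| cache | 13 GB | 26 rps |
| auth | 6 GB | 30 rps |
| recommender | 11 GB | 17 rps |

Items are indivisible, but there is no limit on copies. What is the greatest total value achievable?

Best value-per-unit is auth at 30/6, and filling with it alone uses memory 7×6=42. No mix of the others beats 7×30 = 210.

210 rps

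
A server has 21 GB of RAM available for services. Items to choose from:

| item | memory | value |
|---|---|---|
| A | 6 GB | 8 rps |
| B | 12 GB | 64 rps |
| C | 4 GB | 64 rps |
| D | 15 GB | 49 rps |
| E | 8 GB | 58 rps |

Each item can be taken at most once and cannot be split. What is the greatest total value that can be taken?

130 rps

Check high-value combinations within 21 GB:
- A+C+E: memory 6+4+8=18, value 8+64+58=130
- B+C: memory 12+4=16, value 64+64=128
- C+E: memory 4+8=12, value 64+58=122
- B+E: memory 12+8=20, value 64+58=122
Best: 130 rps.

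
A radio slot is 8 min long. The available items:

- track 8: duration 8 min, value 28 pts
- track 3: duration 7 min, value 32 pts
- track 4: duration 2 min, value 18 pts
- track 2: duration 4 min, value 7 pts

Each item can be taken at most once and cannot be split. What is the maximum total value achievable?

32 pts

Check high-value combinations within 8 min:
- track 3: duration 7, value 32
- track 8: duration 8, value 28
- track 4+track 2: duration 2+4=6, value 18+7=25
Best: 32 pts.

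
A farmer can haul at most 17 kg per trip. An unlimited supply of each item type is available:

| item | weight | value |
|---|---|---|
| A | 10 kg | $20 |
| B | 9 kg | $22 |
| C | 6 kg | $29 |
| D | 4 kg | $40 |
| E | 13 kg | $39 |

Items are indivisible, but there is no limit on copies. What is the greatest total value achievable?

$160

Best value-per-unit is D at 40/4, and filling with it alone uses weight 4×4=16. No mix of the others beats 4×40 = 160.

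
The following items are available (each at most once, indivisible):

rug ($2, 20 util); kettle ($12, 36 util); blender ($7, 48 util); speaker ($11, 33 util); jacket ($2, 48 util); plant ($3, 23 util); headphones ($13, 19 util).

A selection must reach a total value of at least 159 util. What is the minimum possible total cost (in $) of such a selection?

25

Subsets with value ≥ 159, sorted by total cost:
- rug+blender+speaker+jacket+plant: cost 25, value 172
- rug+kettle+blender+jacket+plant: cost 26, value 175
- rug+kettle+speaker+jacket+plant: cost 30, value 160
- kettle+blender+speaker+jacket: cost 32, value 165
Minimum cost: 25 $.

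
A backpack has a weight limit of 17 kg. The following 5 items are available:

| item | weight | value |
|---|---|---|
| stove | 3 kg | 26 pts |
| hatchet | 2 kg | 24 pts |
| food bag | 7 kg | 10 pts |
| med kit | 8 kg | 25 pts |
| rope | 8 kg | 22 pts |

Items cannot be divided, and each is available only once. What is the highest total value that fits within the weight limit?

Check high-value combinations within 17 kg:
- stove+hatchet+med kit: weight 3+2+8=13, value 26+24+25=75
- stove+hatchet+rope: weight 3+2+8=13, value 26+24+22=72
- stove+hatchet+food bag: weight 3+2+7=12, value 26+24+10=60
- hatchet+food bag+med kit: weight 2+7+8=17, value 24+10+25=59
- hatchet+food bag+rope: weight 2+7+8=17, value 24+10+22=56
Best: 75 pts.

75 pts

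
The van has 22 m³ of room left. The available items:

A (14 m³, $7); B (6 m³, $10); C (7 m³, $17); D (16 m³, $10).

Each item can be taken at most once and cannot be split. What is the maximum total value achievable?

$27

Check high-value combinations within 22 m³:
- B+C: volume 6+7=13, value 10+17=27
- A+C: volume 14+7=21, value 7+17=24
- B+D: volume 6+16=22, value 10+10=20
Best: $27.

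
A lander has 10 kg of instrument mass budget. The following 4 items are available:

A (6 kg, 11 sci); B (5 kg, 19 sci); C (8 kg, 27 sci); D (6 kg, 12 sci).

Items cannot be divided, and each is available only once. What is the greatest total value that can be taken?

27 sci

Check high-value combinations within 10 kg:
- C: mass 8, value 27
- B: mass 5, value 19
- D: mass 6, value 12
- A: mass 6, value 11
Best: 27 sci.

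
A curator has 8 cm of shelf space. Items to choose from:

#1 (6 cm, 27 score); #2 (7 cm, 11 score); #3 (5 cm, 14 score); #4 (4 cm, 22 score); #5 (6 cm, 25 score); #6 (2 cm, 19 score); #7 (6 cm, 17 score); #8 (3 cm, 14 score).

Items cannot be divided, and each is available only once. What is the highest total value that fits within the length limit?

Check high-value combinations within 8 cm:
- #1+#6: length 6+2=8, value 27+19=46
- #5+#6: length 6+2=8, value 25+19=44
- #4+#6: length 4+2=6, value 22+19=41
- #4+#8: length 4+3=7, value 22+14=36
Best: 46 score.

46 score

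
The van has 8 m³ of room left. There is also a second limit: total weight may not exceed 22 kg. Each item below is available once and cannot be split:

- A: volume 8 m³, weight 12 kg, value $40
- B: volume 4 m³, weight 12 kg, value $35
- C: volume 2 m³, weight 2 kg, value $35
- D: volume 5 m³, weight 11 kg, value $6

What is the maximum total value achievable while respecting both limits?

$70

Feasible sets respecting both limits:
- B+C: volume 6, weight 14, value 70
- C+D: volume 7, weight 13, value 41
- A: volume 8, weight 12, value 40
Best: $70.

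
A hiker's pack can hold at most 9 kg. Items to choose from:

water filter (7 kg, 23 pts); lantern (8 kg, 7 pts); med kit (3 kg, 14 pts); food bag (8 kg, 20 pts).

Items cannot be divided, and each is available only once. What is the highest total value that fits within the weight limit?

23 pts

Check high-value combinations within 9 kg:
- water filter: weight 7, value 23
- food bag: weight 8, value 20
- med kit: weight 3, value 14
Best: 23 pts.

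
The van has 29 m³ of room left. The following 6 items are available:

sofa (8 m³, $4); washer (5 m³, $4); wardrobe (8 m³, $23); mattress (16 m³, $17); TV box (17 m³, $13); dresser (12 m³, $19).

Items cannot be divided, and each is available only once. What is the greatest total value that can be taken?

Check high-value combinations within 29 m³:
- washer+wardrobe+dresser: volume 5+8+12=25, value 4+23+19=46
- sofa+wardrobe+dresser: volume 8+8+12=28, value 4+23+19=46
- washer+wardrobe+mattress: volume 5+8+16=29, value 4+23+17=44
- wardrobe+dresser: volume 8+12=20, value 23+19=42
- wardrobe+mattress: volume 8+16=24, value 23+17=40
Best: $46.

$46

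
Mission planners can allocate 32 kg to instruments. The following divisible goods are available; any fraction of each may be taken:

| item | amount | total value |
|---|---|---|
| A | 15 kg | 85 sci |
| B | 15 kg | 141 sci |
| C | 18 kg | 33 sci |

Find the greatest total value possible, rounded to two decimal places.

229.67

Take in order of value per unit:
- B (141/15 per unit): all 15 → value 141, running total 141.00
- A (85/15 per unit): all 15 → value 85, running total 226.00
- C (33/18 per unit): 2 of 18 → value 2×33/18 = 3.6667, running total 229.67
Total 229.67.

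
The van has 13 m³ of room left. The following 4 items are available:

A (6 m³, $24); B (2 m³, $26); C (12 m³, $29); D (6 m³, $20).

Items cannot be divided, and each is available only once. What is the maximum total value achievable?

$50

Check high-value combinations within 13 m³:
- A+B: volume 6+2=8, value 24+26=50
- B+D: volume 2+6=8, value 26+20=46
- A+D: volume 6+6=12, value 24+20=44
- C: volume 12, value 29
- B: volume 2, value 26
Best: $50.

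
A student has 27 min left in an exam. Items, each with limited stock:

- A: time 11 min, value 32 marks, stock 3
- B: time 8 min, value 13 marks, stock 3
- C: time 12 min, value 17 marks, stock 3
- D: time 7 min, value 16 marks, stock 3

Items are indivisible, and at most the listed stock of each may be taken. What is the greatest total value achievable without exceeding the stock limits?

Top feasible selections:
- 2×A: time 22, value 64
- 1×A + 2×D: time 25, value 64
- 1×A + 1×B + 1×D: time 26, value 61
Best: 64 marks.

64 marks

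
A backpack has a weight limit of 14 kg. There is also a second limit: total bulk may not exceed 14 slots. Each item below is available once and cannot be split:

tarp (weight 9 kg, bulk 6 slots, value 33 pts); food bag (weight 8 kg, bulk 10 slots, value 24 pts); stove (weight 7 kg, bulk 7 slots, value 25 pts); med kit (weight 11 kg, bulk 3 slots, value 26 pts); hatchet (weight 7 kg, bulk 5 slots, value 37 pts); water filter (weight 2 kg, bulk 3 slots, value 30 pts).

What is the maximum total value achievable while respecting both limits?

67 pts

Feasible sets respecting both limits:
- hatchet+water filter: weight 9, bulk 8, value 67
- tarp+water filter: weight 11, bulk 9, value 63
- stove+hatchet: weight 14, bulk 12, value 62
- med kit+water filter: weight 13, bulk 6, value 56
Best: 67 pts.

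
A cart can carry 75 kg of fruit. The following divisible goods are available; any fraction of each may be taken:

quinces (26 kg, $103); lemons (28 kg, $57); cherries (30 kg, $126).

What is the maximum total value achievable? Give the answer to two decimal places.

Take in order of value per unit:
- cherries (126/30 per unit): all 30 → value 126, running total 126.00
- quinces (103/26 per unit): all 26 → value 103, running total 229.00
- lemons (57/28 per unit): 19 of 28 → value 19×57/28 = 38.6786, running total 267.68
Total 267.68.

267.68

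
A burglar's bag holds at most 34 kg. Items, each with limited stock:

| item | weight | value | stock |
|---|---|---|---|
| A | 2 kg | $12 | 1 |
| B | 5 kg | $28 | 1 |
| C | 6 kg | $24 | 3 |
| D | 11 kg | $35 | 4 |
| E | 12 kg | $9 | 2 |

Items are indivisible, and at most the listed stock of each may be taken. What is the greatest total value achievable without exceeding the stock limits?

$135

Top feasible selections:
- 1×B + 3×C + 1×D: weight 34, value 135
- 1×A + 1×B + 2×C + 1×D: weight 30, value 123
Best: $135.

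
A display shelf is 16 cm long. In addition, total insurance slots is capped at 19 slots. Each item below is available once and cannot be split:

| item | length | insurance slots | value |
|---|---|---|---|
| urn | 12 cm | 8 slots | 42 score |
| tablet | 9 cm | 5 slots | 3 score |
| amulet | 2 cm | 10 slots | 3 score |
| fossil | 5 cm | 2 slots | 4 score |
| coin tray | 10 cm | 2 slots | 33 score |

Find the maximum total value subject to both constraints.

45 score

Feasible sets respecting both limits:
- urn+amulet: length 14, insurance slots 18, value 45
- urn: length 12, insurance slots 8, value 42
- fossil+coin tray: length 15, insurance slots 4, value 37
- amulet+coin tray: length 12, insurance slots 12, value 36
Best: 45 score.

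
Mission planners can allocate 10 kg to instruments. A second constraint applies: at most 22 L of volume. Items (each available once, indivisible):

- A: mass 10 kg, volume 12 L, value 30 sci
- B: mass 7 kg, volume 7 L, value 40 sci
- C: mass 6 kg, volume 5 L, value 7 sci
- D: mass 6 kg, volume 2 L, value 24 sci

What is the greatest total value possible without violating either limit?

40 sci

Feasible sets respecting both limits:
- B: mass 7, volume 7, value 40
- A: mass 10, volume 12, value 30
- D: mass 6, volume 2, value 24
Best: 40 sci.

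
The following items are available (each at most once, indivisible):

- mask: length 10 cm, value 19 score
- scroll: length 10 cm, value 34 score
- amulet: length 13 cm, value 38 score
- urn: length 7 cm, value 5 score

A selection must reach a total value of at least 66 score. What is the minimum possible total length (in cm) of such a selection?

Subsets with value ≥ 66, sorted by total length:
- scroll+amulet: length 23, value 72
- scroll+amulet+urn: length 30, value 77
- mask+scroll+amulet: length 33, value 91
- mask+scroll+amulet+urn: length 40, value 96
Minimum length: 23 cm.

23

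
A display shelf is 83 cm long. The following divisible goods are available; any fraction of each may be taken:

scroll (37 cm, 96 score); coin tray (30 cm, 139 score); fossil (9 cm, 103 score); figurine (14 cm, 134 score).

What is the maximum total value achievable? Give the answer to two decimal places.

Take in order of value per unit:
- fossil (103/9 per unit): all 9 → value 103, running total 103.00
- figurine (134/14 per unit): all 14 → value 134, running total 237.00
- coin tray (139/30 per unit): all 30 → value 139, running total 376.00
- scroll (96/37 per unit): 30 of 37 → value 30×96/37 = 77.8378, running total 453.84
Total 453.84.

453.84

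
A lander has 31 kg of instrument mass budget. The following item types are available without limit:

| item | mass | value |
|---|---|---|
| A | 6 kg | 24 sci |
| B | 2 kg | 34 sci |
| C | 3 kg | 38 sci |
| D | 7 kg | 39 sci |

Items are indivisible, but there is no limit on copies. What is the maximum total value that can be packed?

514 sci

Best value-per-unit is B at 34/2; filling with it alone gives 15×34 = 510.
Optimal mix: 14×B + 1×C → mass 31, value 514.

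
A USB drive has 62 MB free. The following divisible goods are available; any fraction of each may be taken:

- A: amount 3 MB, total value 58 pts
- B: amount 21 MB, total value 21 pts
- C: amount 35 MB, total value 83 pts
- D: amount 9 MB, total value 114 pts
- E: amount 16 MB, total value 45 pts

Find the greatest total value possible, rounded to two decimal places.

297.63

Take in order of value per unit:
- A (58/3 per unit): all 3 → value 58, running total 58.00
- D (114/9 per unit): all 9 → value 114, running total 172.00
- E (45/16 per unit): all 16 → value 45, running total 217.00
- C (83/35 per unit): 34 of 35 → value 34×83/35 = 80.6286, running total 297.63
Total 297.63.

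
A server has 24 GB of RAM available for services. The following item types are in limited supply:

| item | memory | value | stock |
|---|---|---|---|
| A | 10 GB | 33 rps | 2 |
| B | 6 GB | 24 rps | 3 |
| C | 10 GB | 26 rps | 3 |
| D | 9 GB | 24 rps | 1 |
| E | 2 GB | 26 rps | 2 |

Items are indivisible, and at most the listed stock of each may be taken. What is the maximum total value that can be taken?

124 rps

Best selections within memory 24 and stock limits:
- 3×B + 2×E: memory 22, value 124
- 2×A + 2×E: memory 24, value 118
- 1×A + 1×C + 2×E: memory 24, value 111
Best: 124 rps.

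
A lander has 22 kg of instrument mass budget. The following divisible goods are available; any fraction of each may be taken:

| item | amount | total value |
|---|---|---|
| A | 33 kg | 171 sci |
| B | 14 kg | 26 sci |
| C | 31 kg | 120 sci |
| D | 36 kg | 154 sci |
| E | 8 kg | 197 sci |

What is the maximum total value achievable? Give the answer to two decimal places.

Take in order of value per unit:
- E (197/8 per unit): all 8 → value 197, running total 197.00
- A (171/33 per unit): 14 of 33 → value 14×171/33 = 72.5455, running total 269.55
Total 269.55.

269.55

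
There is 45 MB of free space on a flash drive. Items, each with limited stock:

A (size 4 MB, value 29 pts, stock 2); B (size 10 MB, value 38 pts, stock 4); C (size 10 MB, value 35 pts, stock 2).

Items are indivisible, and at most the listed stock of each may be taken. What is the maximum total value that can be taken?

Top feasible selections:
- 1×A + 4×B: size 44, value 181
- 1×A + 3×B + 1×C: size 44, value 178
Best: 181 pts.

181 pts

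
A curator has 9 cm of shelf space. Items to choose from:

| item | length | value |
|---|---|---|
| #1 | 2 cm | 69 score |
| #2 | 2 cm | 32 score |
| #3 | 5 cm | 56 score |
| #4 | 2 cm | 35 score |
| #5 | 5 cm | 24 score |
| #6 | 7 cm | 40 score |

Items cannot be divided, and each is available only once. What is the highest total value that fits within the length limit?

Check high-value combinations within 9 cm:
- #1+#3+#4: length 2+5+2=9, value 69+56+35=160
- #1+#2+#3: length 2+2+5=9, value 69+32+56=157
- #1+#2+#4: length 2+2+2=6, value 69+32+35=136
- #1+#4+#5: length 2+2+5=9, value 69+35+24=128
- #1+#3: length 2+5=7, value 69+56=125
Best: 160 score.

160 score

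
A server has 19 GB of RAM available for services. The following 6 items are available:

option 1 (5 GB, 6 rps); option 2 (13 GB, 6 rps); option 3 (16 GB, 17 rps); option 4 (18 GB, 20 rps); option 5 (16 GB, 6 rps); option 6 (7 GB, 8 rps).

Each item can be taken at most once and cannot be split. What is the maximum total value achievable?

Check high-value combinations within 19 GB:
- option 4: memory 18, value 20
- option 3: memory 16, value 17
- option 1+option 6: memory 5+7=12, value 6+8=14
- option 1+option 2: memory 5+13=18, value 6+6=12
- option 6: memory 7, value 8
Best: 20 rps.

20 rps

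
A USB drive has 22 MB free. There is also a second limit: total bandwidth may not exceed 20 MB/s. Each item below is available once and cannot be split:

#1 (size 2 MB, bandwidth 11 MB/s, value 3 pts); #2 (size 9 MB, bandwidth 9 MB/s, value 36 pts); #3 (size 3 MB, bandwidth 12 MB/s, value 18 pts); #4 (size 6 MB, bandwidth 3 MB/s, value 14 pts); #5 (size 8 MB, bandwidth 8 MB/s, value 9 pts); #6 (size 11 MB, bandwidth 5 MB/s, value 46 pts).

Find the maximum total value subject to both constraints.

82 pts

Feasible sets respecting both limits:
- #2+#6: size 20, bandwidth 14, value 82
- #3+#4+#6: size 20, bandwidth 20, value 78
- #3+#6: size 14, bandwidth 17, value 64
- #1+#4+#6: size 19, bandwidth 19, value 63
Best: 82 pts.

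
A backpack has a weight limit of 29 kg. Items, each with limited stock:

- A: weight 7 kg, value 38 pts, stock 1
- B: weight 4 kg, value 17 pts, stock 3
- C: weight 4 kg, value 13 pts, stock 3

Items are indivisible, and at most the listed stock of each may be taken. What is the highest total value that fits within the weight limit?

Best selections within weight 29 and stock limits:
- 1×A + 3×B + 2×C: weight 27, value 115
- 1×A + 2×B + 3×C: weight 27, value 111
- 1×A + 3×B + 1×C: weight 23, value 102
- 1×A + 2×B + 2×C: weight 23, value 98
Best: 115 pts.

115 pts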